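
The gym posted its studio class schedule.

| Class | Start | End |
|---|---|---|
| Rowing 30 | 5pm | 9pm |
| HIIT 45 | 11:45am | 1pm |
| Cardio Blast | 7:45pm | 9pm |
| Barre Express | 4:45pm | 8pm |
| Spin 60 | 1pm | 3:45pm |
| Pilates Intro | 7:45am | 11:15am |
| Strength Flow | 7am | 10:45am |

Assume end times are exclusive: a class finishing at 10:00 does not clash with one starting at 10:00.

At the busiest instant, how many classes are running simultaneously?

Walk through starts and ends in time order (an end at T is processed before a start at T):
7am start Strength Flow → 1
7:45am start Pilates Intro → 2
10:45am end Strength Flow → 1
11:15am end Pilates Intro → 0
11:45am start HIIT 45 → 1
1pm end HIIT 45 → 0
1pm start Spin 60 → 1
3:45pm end Spin 60 → 0
4:45pm start Barre Express → 1
5pm start Rowing 30 → 2
7:45pm start Cardio Blast → 3
8pm end Barre Express → 2
9pm end Cardio Blast → 1
9pm end Rowing 30 → 0
Peak is 3, at 7:45pm (Barre Express, Cardio Blast, Rowing 30).

3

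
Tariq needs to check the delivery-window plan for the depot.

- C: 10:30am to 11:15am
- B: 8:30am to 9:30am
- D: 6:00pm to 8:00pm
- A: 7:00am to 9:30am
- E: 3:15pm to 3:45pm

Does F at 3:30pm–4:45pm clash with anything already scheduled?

A: ends 9:30am at or before F starts 3:30pm → clear.
B: ends 9:30am at or before F starts 3:30pm → clear.
C: ends 11:15am at or before F starts 3:30pm → clear.
E: starts 3:15pm before F ends 4:45pm, and ends 3:45pm after F starts 3:30pm → overlap.
D: starts 6:00pm at or after F ends 4:45pm → clear.
F overlaps E.

Yes — it overlaps E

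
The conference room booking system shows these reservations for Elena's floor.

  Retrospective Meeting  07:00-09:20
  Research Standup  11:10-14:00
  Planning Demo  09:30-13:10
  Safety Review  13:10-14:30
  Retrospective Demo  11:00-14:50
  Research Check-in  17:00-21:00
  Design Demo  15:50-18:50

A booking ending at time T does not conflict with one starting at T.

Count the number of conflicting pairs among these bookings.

Check each pair: they overlap iff neither finishes before the other starts.
Sorted by start: Retrospective Meeting, Planning Demo, Retrospective Demo, Research Standup, Safety Review, Design Demo, Research Check-in.
Planning Demo starts after Retrospective Meeting ends; Retrospective Meeting is clear from here.
Retrospective Demo starts before Planning Demo ends → Planning Demo and Retrospective Demo overlap.
Research Standup starts before Planning Demo ends → Planning Demo and Research Standup overlap.
Safety Review starts exactly when Planning Demo ends (back-to-back, no overlap); Planning Demo is clear from here.
Research Standup starts before Retrospective Demo ends → Retrospective Demo and Research Standup overlap.
Safety Review starts before Retrospective Demo ends → Retrospective Demo and Safety Review overlap.
Design Demo starts after Retrospective Demo ends; Retrospective Demo is clear from here.
Safety Review starts before Research Standup ends → Research Standup and Safety Review overlap.
Design Demo starts after Research Standup ends; Research Standup is clear from here.
Design Demo starts after Safety Review ends; Safety Review is clear from here.
Research Check-in starts before Design Demo ends → Design Demo and Research Check-in overlap.
Overlapping pairs: Design Demo & Research Check-in, Planning Demo & Research Standup, Planning Demo & Retrospective Demo, Research Standup & Retrospective Demo, Research Standup & Safety Review, Retrospective Demo & Safety Review — 6 in total.

6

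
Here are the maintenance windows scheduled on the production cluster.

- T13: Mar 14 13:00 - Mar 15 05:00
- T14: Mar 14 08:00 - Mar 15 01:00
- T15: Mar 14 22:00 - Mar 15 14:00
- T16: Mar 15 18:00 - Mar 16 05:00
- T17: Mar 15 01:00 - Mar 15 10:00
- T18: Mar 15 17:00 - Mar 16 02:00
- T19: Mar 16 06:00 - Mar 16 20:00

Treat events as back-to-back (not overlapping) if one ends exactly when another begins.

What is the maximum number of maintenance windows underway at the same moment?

Sweep the timeline, counting +1 at each start and −1 at each end (ends before starts at a tie):
Mar 14 08:00 start T14 → 1
Mar 14 13:00 start T13 → 2
Mar 14 22:00 start T15 → 3
Mar 15 01:00 end T14 → 2
Mar 15 01:00 start T17 → 3
Mar 15 05:00 end T13 → 2
Mar 15 10:00 end T17 → 1
Mar 15 14:00 end T15 → 0
Mar 15 17:00 start T18 → 1
Mar 15 18:00 start T16 → 2
Mar 16 02:00 end T18 → 1
Mar 16 05:00 end T16 → 0
Mar 16 06:00 start T19 → 1
Mar 16 20:00 end T19 → 0
Peak is 3, at Mar 14 22:00 (T13, T14, T15).

3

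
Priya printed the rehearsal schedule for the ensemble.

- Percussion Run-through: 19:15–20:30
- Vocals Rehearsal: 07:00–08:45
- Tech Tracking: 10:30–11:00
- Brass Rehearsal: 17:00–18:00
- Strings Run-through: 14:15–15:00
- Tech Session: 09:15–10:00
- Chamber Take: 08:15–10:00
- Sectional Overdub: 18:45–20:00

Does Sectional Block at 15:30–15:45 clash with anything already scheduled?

Vocals Rehearsal: ends 08:45 at or before Sectional Block starts 15:30 → clear.
Chamber Take: ends 10:00 at or before Sectional Block starts 15:30 → clear.
Tech Session: ends 10:00 at or before Sectional Block starts 15:30 → clear.
Tech Tracking: ends 11:00 at or before Sectional Block starts 15:30 → clear.
Strings Run-through: ends 15:00 at or before Sectional Block starts 15:30 → clear.
Brass Rehearsal: starts 17:00 at or after Sectional Block ends 15:45 → clear.
Sectional Overdub: starts 18:45 at or after Sectional Block ends 15:45 → clear.
Percussion Run-through: starts 19:15 at or after Sectional Block ends 15:45 → clear.

No — it doesn't clash with anything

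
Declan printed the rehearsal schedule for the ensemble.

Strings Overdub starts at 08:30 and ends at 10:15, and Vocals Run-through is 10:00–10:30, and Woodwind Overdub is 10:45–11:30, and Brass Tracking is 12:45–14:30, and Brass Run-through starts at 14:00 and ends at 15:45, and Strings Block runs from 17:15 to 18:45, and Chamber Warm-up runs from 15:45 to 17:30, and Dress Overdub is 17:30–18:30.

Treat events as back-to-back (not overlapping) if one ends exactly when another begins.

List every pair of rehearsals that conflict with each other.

Sorted by start: Strings Overdub, Vocals Run-through, Woodwind Overdub, Brass Tracking, Brass Run-through, Chamber Warm-up, Strings Block, Dress Overdub.
Vocals Run-through starts before Strings Overdub ends → Strings Overdub and Vocals Run-through overlap.
Woodwind Overdub starts after Strings Overdub ends — done with Strings Overdub.
Woodwind Overdub starts after Vocals Run-through ends — done with Vocals Run-through.
Brass Tracking starts after Woodwind Overdub ends — done with Woodwind Overdub.
Brass Run-through starts before Brass Tracking ends → Brass Tracking and Brass Run-through overlap.
Chamber Warm-up starts after Brass Tracking ends — done with Brass Tracking.
Chamber Warm-up starts exactly when Brass Run-through ends (back-to-back, no overlap) — done with Brass Run-through.
Strings Block starts before Chamber Warm-up ends → Chamber Warm-up and Strings Block overlap.
Dress Overdub starts exactly when Chamber Warm-up ends (back-to-back, no overlap).
Dress Overdub starts before Strings Block ends → Strings Block and Dress Overdub overlap.

Brass Run-through & Brass Tracking, Chamber Warm-up & Strings Block, Dress Overdub & Strings Block, Strings Overdub & Vocals Run-through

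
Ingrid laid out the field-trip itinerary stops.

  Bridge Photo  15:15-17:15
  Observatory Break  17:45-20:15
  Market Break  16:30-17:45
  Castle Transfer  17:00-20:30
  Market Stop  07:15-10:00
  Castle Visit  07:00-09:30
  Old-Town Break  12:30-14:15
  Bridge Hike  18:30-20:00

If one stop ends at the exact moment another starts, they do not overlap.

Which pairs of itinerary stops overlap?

Sorted by start: Castle Visit, Market Stop, Old-Town Break, Bridge Photo, Market Break, Castle Transfer, Observatory Break, Bridge Hike.
Market Stop starts before Castle Visit ends → Castle Visit and Market Stop overlap.
Old-Town Break starts after Castle Visit ends; Castle Visit is clear from here.
Old-Town Break starts after Market Stop ends; Market Stop is clear from here.
Bridge Photo starts after Old-Town Break ends; Old-Town Break is clear from here.
Market Break starts before Bridge Photo ends → Bridge Photo and Market Break overlap.
Castle Transfer starts before Bridge Photo ends → Bridge Photo and Castle Transfer overlap.
Observatory Break starts after Bridge Photo ends; Bridge Photo is clear from here.
Castle Transfer starts before Market Break ends → Market Break and Castle Transfer overlap.
Observatory Break starts exactly when Market Break ends (back-to-back, no overlap); Market Break is clear from here.
Observatory Break starts before Castle Transfer ends → Castle Transfer and Observatory Break overlap.
Bridge Hike starts before Castle Transfer ends → Castle Transfer and Bridge Hike overlap.
Bridge Hike starts before Observatory Break ends → Observatory Break and Bridge Hike overlap.

Bridge Hike & Castle Transfer, Bridge Hike & Observatory Break, Bridge Photo & Castle Transfer, Bridge Photo & Market Break, Castle Transfer & Market Break, Castle Transfer & Observatory Break, Castle Visit & Market Stop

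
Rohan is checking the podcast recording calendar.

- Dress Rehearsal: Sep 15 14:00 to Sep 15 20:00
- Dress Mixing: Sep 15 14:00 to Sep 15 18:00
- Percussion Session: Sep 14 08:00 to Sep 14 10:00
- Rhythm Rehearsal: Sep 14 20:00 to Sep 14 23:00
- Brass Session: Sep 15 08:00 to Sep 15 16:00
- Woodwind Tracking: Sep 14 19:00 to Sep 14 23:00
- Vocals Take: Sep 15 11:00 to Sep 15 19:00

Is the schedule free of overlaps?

Sorted by start: Percussion Session, Woodwind Tracking, Rhythm Rehearsal, Brass Session, Vocals Take, Dress Mixing, Dress Rehearsal.
Woodwind Tracking starts after Percussion Session ends — done with Percussion Session.
Rhythm Rehearsal starts before Woodwind Tracking ends → Woodwind Tracking and Rhythm Rehearsal overlap.
That's a conflict, so the schedule is not conflict-free.

No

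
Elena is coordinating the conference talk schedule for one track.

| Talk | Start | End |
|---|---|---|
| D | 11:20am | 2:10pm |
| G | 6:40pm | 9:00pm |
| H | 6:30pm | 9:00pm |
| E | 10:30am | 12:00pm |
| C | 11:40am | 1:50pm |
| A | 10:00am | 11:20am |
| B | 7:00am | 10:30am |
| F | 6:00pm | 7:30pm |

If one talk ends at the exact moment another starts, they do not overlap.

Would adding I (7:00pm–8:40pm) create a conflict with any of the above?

Yes — it overlaps F, G, H

B: ends 10:30am at or before I starts 7:00pm → clear.
A: ends 11:20am at or before I starts 7:00pm → clear.
E: ends 12:00pm at or before I starts 7:00pm → clear.
D: ends 2:10pm at or before I starts 7:00pm → clear.
C: ends 1:50pm at or before I starts 7:00pm → clear.
F: starts 6:00pm before I ends 8:40pm, and ends 7:30pm after I starts 7:00pm → overlap.
H: starts 6:30pm before I ends 8:40pm, and ends 9:00pm after I starts 7:00pm → overlap.
G: starts 6:40pm before I ends 8:40pm, and ends 9:00pm after I starts 7:00pm → overlap.
I overlaps F, G, H.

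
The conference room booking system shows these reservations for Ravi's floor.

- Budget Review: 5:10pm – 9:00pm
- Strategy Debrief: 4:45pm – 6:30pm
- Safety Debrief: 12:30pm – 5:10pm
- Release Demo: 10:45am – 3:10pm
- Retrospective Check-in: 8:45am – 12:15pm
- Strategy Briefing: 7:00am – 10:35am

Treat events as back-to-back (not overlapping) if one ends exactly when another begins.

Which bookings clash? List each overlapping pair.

Two intervals overlap when each starts before the other ends.
Sorted by start: Strategy Briefing, Retrospective Check-in, Release Demo, Safety Debrief, Strategy Debrief, Budget Review.
Retrospective Check-in starts before Strategy Briefing ends → Strategy Briefing and Retrospective Check-in overlap.
Release Demo starts after Strategy Briefing ends — done with Strategy Briefing.
Release Demo starts before Retrospective Check-in ends → Retrospective Check-in and Release Demo overlap.
Safety Debrief starts after Retrospective Check-in ends — done with Retrospective Check-in.
Safety Debrief starts before Release Demo ends → Release Demo and Safety Debrief overlap.
Strategy Debrief starts after Release Demo ends — done with Release Demo.
Strategy Debrief starts before Safety Debrief ends → Safety Debrief and Strategy Debrief overlap.
Budget Review starts exactly when Safety Debrief ends (back-to-back, no overlap).
Budget Review starts before Strategy Debrief ends → Strategy Debrief and Budget Review overlap.

Budget Review & Strategy Debrief, Release Demo & Retrospective Check-in, Release Demo & Safety Debrief, Retrospective Check-in & Strategy Briefing, Safety Debrief & Strategy Debrief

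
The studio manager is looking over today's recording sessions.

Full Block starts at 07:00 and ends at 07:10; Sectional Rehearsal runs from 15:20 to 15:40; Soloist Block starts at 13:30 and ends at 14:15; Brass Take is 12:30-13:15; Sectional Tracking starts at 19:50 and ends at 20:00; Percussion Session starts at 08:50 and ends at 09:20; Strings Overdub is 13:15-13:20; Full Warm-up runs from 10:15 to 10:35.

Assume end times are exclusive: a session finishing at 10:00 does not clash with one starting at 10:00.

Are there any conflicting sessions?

No

Sorted by start: Full Block, Percussion Session, Full Warm-up, Brass Take, Strings Overdub, Soloist Block, Sectional Rehearsal, Sectional Tracking.
Percussion Session starts after Full Block ends, so nothing later overlaps Full Block either.
Full Warm-up starts after Percussion Session ends, so nothing later overlaps Percussion Session either.
Brass Take starts after Full Warm-up ends, so nothing later overlaps Full Warm-up either.
Strings Overdub starts exactly when Brass Take ends (back-to-back, no overlap), so nothing later overlaps Brass Take either.
Soloist Block starts after Strings Overdub ends, so nothing later overlaps Strings Overdub either.
Sectional Rehearsal starts after Soloist Block ends, so nothing later overlaps Soloist Block either.
Sectional Tracking starts after Sectional Rehearsal ends.
Every pair is clear; the schedule has no overlaps.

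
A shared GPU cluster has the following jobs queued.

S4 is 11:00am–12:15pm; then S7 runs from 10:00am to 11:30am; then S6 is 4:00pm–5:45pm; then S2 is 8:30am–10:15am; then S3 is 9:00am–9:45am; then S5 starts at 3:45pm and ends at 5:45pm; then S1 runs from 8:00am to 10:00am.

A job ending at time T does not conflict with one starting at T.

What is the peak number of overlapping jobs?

3

Sort all start/end points and keep a running count:
8:00am start S1 → 1
8:30am start S2 → 2
9:00am start S3 → 3
9:45am end S3 → 2
10:00am end S1 → 1
10:00am start S7 → 2
10:15am end S2 → 1
11:00am start S4 → 2
11:30am end S7 → 1
12:15pm end S4 → 0
3:45pm start S5 → 1
4:00pm start S6 → 2
5:45pm end S5 → 1
5:45pm end S6 → 0
Peak is 3, at 9:00am (S1, S2, S3).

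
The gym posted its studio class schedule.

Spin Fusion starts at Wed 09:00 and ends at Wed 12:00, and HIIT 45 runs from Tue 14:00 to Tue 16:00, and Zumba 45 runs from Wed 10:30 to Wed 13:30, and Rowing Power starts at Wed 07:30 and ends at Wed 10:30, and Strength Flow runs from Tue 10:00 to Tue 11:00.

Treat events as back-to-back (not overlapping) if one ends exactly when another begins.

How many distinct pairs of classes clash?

Sorted by start: Strength Flow, HIIT 45, Rowing Power, Spin Fusion, Zumba 45.
HIIT 45 starts after Strength Flow ends — done with Strength Flow.
Rowing Power starts after HIIT 45 ends — done with HIIT 45.
Spin Fusion starts before Rowing Power ends → Rowing Power and Spin Fusion overlap.
Zumba 45 starts exactly when Rowing Power ends (back-to-back, no overlap).
Zumba 45 starts before Spin Fusion ends → Spin Fusion and Zumba 45 overlap.
Overlapping pairs: Rowing Power & Spin Fusion, Spin Fusion & Zumba 45 — 2 in total.

2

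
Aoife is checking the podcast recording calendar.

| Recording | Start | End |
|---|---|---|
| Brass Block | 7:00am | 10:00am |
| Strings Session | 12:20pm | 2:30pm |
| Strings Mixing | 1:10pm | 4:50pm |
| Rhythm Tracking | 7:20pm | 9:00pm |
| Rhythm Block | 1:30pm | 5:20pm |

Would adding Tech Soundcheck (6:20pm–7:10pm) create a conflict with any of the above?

No — it doesn't clash with anything

Brass Block: ends 10:00am at or before Tech Soundcheck starts 6:20pm → clear.
Strings Session: ends 2:30pm at or before Tech Soundcheck starts 6:20pm → clear.
Strings Mixing: ends 4:50pm at or before Tech Soundcheck starts 6:20pm → clear.
Rhythm Block: ends 5:20pm at or before Tech Soundcheck starts 6:20pm → clear.
Rhythm Tracking: starts 7:20pm at or after Tech Soundcheck ends 7:10pm → clear.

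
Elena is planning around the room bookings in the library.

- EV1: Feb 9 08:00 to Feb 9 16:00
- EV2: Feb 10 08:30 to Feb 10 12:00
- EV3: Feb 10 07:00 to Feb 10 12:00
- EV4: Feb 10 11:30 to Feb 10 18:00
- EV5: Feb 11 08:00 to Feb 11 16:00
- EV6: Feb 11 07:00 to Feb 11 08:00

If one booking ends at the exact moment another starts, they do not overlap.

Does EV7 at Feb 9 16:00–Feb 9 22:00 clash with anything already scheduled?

No — it doesn't clash with anything

EV1: ends Feb 9 16:00 at or before EV7 starts Feb 9 16:00 → clear.
EV3: starts Feb 10 07:00 at or after EV7 ends Feb 9 22:00 → clear.
EV2: starts Feb 10 08:30 at or after EV7 ends Feb 9 22:00 → clear.
EV4: starts Feb 10 11:30 at or after EV7 ends Feb 9 22:00 → clear.
EV6: starts Feb 11 07:00 at or after EV7 ends Feb 9 22:00 → clear.
EV5: starts Feb 11 08:00 at or after EV7 ends Feb 9 22:00 → clear.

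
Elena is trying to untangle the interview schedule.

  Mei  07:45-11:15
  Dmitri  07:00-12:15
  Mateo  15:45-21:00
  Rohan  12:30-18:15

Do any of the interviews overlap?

Two intervals overlap when each starts before the other ends.
Sorted by start: Dmitri, Mei, Rohan, Mateo.
Mei starts before Dmitri ends → Dmitri and Mei overlap.
That's a conflict, so the schedule is not conflict-free.

Yes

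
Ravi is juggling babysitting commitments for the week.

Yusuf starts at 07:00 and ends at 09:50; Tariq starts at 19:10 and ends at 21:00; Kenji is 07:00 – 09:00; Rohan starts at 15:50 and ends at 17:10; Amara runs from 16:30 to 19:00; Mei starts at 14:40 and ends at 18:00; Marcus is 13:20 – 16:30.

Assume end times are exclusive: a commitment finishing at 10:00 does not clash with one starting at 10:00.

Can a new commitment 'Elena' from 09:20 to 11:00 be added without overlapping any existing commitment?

No — it overlaps Yusuf

Yusuf: starts 07:00 before Elena ends 11:00, and ends 09:50 after Elena starts 09:20 → overlap.
Kenji: ends 09:00 at or before Elena starts 09:20 → clear.
Marcus: starts 13:20 at or after Elena ends 11:00 → clear.
Mei: starts 14:40 at or after Elena ends 11:00 → clear.
Rohan: starts 15:50 at or after Elena ends 11:00 → clear.
Amara: starts 16:30 at or after Elena ends 11:00 → clear.
Tariq: starts 19:10 at or after Elena ends 11:00 → clear.
Elena overlaps Yusuf.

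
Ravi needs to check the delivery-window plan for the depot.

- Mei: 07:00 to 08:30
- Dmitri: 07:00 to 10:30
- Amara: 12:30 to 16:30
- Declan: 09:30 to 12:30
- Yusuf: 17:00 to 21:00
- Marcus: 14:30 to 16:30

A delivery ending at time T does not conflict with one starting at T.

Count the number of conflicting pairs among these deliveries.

3

Sorted by start: Mei, Dmitri, Declan, Amara, Marcus, Yusuf.
Dmitri starts before Mei ends → Mei and Dmitri overlap.
Declan starts after Mei ends — done with Mei.
Declan starts before Dmitri ends → Dmitri and Declan overlap.
Amara starts after Dmitri ends — done with Dmitri.
Amara starts exactly when Declan ends (back-to-back, no overlap) — done with Declan.
Marcus starts before Amara ends → Amara and Marcus overlap.
Yusuf starts after Amara ends.
Yusuf starts after Marcus ends.
Overlapping pairs: Amara & Marcus, Declan & Dmitri, Dmitri & Mei — 3 in total.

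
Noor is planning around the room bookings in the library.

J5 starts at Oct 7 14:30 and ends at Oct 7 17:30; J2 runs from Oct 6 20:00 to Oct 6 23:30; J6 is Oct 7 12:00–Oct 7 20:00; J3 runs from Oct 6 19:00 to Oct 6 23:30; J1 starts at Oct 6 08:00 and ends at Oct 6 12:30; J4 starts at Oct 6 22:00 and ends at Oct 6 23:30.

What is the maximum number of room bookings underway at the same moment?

Walk through starts and ends in time order (an end at T is processed before a start at T):
Oct 6 08:00 start J1 → 1
Oct 6 12:30 end J1 → 0
Oct 6 19:00 start J3 → 1
Oct 6 20:00 start J2 → 2
Oct 6 22:00 start J4 → 3
Oct 6 23:30 end J2 → 2
Oct 6 23:30 end J3 → 1
Oct 6 23:30 end J4 → 0
Oct 7 12:00 start J6 → 1
Oct 7 14:30 start J5 → 2
Oct 7 17:30 end J5 → 1
Oct 7 20:00 end J6 → 0
Peak is 3, at Oct 6 22:00 (J2, J3, J4).

3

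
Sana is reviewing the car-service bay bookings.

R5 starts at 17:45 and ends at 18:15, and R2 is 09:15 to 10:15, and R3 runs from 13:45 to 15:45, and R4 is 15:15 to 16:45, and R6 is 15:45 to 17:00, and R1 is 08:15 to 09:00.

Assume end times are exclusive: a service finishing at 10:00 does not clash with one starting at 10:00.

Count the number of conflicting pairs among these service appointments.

2

Sorted by start: R1, R2, R3, R4, R6, R5.
R2 starts after R1 ends — done with R1.
R3 starts after R2 ends — done with R2.
R4 starts before R3 ends → R3 and R4 overlap.
R6 starts exactly when R3 ends (back-to-back, no overlap) — done with R3.
R6 starts before R4 ends → R4 and R6 overlap.
R5 starts after R4 ends.
R5 starts after R6 ends.
Overlapping pairs: R3 & R4, R4 & R6 — 2 in total.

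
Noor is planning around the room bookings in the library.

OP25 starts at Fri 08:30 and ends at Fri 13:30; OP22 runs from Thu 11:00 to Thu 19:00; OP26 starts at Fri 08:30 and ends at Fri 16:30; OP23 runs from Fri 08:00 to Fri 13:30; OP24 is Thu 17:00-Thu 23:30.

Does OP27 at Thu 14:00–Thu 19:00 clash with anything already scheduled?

OP22: starts Thu 11:00 before OP27 ends Thu 19:00, and ends Thu 19:00 after OP27 starts Thu 14:00 → overlap.
OP24: starts Thu 17:00 before OP27 ends Thu 19:00, and ends Thu 23:30 after OP27 starts Thu 14:00 → overlap.
OP23: starts Fri 08:00 at or after OP27 ends Thu 19:00 → clear.
OP25: starts Fri 08:30 at or after OP27 ends Thu 19:00 → clear.
OP26: starts Fri 08:30 at or after OP27 ends Thu 19:00 → clear.
OP27 overlaps OP22, OP24.

Yes — it overlaps OP22, OP24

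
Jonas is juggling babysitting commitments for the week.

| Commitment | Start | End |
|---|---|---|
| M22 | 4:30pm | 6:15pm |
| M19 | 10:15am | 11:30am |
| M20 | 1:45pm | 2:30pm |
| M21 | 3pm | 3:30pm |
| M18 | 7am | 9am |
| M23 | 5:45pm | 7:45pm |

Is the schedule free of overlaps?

No

Check each pair: they overlap iff neither finishes before the other starts.
Sorted by start: M18, M19, M20, M21, M22, M23.
M19 starts after M18 ends; M18 is clear from here.
M20 starts after M19 ends; M19 is clear from here.
M21 starts after M20 ends; M20 is clear from here.
M22 starts after M21 ends; M21 is clear from here.
M23 starts before M22 ends → M22 and M23 overlap.
That's a conflict, so the schedule is not conflict-free.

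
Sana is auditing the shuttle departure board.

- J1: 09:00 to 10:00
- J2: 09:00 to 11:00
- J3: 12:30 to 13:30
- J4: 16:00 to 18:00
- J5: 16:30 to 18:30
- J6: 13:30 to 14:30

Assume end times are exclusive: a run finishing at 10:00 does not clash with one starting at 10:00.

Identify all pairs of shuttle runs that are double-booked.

Sorted by start: J1, J2, J3, J6, J4, J5.
J2 starts before J1 ends → J1 and J2 overlap.
J3 starts after J1 ends; J1 is clear from here.
J3 starts after J2 ends; J2 is clear from here.
J6 starts exactly when J3 ends (back-to-back, no overlap); J3 is clear from here.
J4 starts after J6 ends; J6 is clear from here.
J5 starts before J4 ends → J4 and J5 overlap.

J1 & J2, J4 & J5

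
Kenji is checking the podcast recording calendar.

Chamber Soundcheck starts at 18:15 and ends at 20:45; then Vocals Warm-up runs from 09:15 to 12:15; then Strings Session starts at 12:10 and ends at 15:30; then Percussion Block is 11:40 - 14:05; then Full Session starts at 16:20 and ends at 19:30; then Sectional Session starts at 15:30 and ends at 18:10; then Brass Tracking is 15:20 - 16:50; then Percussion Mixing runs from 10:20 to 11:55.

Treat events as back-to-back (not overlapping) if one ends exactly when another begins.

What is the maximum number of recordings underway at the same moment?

3

Sort all start/end points and keep a running count:
09:15 start Vocals Warm-up → 1
10:20 start Percussion Mixing → 2
11:40 start Percussion Block → 3
11:55 end Percussion Mixing → 2
12:10 start Strings Session → 3
12:15 end Vocals Warm-up → 2
14:05 end Percussion Block → 1
15:20 start Brass Tracking → 2
15:30 end Strings Session → 1
15:30 start Sectional Session → 2
16:20 start Full Session → 3
16:50 end Brass Tracking → 2
18:10 end Sectional Session → 1
18:15 start Chamber Soundcheck → 2
19:30 end Full Session → 1
20:45 end Chamber Soundcheck → 0
Peak is 3, at 11:40 (Percussion Block, Percussion Mixing, Vocals Warm-up).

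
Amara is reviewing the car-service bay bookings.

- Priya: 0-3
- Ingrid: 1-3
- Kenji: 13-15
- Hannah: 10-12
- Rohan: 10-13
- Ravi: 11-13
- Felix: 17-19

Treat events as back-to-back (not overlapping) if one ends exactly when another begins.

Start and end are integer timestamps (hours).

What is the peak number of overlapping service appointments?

3

Walk through starts and ends in time order (an end at T is processed before a start at T):
0 start Priya → 1
1 start Ingrid → 2
3 end Ingrid → 1
3 end Priya → 0
10 start Hannah → 1
10 start Rohan → 2
11 start Ravi → 3
12 end Hannah → 2
13 end Ravi → 1
13 end Rohan → 0
13 start Kenji → 1
15 end Kenji → 0
17 start Felix → 1
19 end Felix → 0
Peak is 3, at 11 (Hannah, Ravi, Rohan).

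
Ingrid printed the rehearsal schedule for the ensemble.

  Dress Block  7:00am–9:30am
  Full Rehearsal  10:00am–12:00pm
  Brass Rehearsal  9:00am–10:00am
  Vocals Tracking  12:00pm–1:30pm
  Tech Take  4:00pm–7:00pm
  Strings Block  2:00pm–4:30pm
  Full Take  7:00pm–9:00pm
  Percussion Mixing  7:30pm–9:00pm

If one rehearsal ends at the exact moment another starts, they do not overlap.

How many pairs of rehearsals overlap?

3

Sorted by start: Dress Block, Brass Rehearsal, Full Rehearsal, Vocals Tracking, Strings Block, Tech Take, Full Take, Percussion Mixing.
Brass Rehearsal starts before Dress Block ends → Dress Block and Brass Rehearsal overlap.
Full Rehearsal starts after Dress Block ends; Dress Block is clear from here.
Full Rehearsal starts exactly when Brass Rehearsal ends (back-to-back, no overlap); Brass Rehearsal is clear from here.
Vocals Tracking starts exactly when Full Rehearsal ends (back-to-back, no overlap); Full Rehearsal is clear from here.
Strings Block starts after Vocals Tracking ends; Vocals Tracking is clear from here.
Tech Take starts before Strings Block ends → Strings Block and Tech Take overlap.
Full Take starts after Strings Block ends; Strings Block is clear from here.
Full Take starts exactly when Tech Take ends (back-to-back, no overlap); Tech Take is clear from here.
Percussion Mixing starts before Full Take ends → Full Take and Percussion Mixing overlap.
Overlapping pairs: Brass Rehearsal & Dress Block, Full Take & Percussion Mixing, Strings Block & Tech Take — 3 in total.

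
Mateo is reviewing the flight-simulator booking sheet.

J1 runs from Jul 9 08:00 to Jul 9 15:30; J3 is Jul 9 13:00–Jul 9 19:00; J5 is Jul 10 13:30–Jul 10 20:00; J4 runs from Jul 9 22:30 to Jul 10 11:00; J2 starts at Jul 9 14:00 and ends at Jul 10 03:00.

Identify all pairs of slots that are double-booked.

Check each pair: they overlap iff neither finishes before the other starts.
Sorted by start: J1, J3, J2, J4, J5.
J3 starts before J1 ends → J1 and J3 overlap.
J2 starts before J1 ends → J1 and J2 overlap.
J4 starts after J1 ends — done with J1.
J2 starts before J3 ends → J3 and J2 overlap.
J4 starts after J3 ends — done with J3.
J4 starts before J2 ends → J2 and J4 overlap.
J5 starts after J2 ends.
J5 starts after J4 ends.

J1 & J2, J1 & J3, J2 & J3, J2 & J4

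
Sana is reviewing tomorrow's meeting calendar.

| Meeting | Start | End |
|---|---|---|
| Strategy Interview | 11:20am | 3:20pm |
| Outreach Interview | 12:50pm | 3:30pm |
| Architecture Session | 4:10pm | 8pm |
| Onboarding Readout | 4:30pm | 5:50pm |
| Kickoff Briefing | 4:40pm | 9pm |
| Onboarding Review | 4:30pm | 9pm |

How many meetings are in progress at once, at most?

Walk through starts and ends in time order (an end at T is processed before a start at T):
11:20am start Strategy Interview → 1
12:50pm start Outreach Interview → 2
3:20pm end Strategy Interview → 1
3:30pm end Outreach Interview → 0
4:10pm start Architecture Session → 1
4:30pm start Onboarding Readout → 2
4:30pm start Onboarding Review → 3
4:40pm start Kickoff Briefing → 4
5:50pm end Onboarding Readout → 3
8pm end Architecture Session → 2
9pm end Kickoff Briefing → 1
9pm end Onboarding Review → 0
Peak is 4, at 4:40pm (Architecture Session, Kickoff Briefing, Onboarding Readout, Onboarding Review).

4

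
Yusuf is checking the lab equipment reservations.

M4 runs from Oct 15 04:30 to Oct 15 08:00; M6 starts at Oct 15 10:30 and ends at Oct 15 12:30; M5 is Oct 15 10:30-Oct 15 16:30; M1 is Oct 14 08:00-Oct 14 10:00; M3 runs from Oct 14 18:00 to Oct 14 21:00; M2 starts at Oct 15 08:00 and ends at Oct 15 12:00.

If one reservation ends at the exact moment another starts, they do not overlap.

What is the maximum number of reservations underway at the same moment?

3

Sweep the timeline, counting +1 at each start and −1 at each end (ends before starts at a tie):
Oct 14 08:00 start M1 → 1
Oct 14 10:00 end M1 → 0
Oct 14 18:00 start M3 → 1
Oct 14 21:00 end M3 → 0
Oct 15 04:30 start M4 → 1
Oct 15 08:00 end M4 → 0
Oct 15 08:00 start M2 → 1
Oct 15 10:30 start M5 → 2
Oct 15 10:30 start M6 → 3
Oct 15 12:00 end M2 → 2
Oct 15 12:30 end M6 → 1
Oct 15 16:30 end M5 → 0
Peak is 3, at Oct 15 10:30 (M2, M5, M6).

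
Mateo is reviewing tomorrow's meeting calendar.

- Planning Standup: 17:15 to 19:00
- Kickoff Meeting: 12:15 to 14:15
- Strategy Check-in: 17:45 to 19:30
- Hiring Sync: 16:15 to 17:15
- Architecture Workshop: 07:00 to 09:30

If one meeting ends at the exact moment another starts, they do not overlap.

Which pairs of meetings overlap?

Check each pair: they overlap iff neither finishes before the other starts.
Sorted by start: Architecture Workshop, Kickoff Meeting, Hiring Sync, Planning Standup, Strategy Check-in.
Kickoff Meeting starts after Architecture Workshop ends — done with Architecture Workshop.
Hiring Sync starts after Kickoff Meeting ends — done with Kickoff Meeting.
Planning Standup starts exactly when Hiring Sync ends (back-to-back, no overlap) — done with Hiring Sync.
Strategy Check-in starts before Planning Standup ends → Planning Standup and Strategy Check-in overlap.

Planning Standup & Strategy Check-in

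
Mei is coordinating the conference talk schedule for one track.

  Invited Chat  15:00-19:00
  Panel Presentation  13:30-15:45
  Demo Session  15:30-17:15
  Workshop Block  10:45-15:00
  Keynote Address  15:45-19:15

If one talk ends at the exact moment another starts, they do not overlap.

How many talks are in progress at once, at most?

3

Walk through starts and ends in time order (an end at T is processed before a start at T):
10:45 start Workshop Block → 1
13:30 start Panel Presentation → 2
15:00 end Workshop Block → 1
15:00 start Invited Chat → 2
15:30 start Demo Session → 3
15:45 end Panel Presentation → 2
15:45 start Keynote Address → 3
17:15 end Demo Session → 2
19:00 end Invited Chat → 1
19:15 end Keynote Address → 0
Peak is 3, at 15:30 (Demo Session, Invited Chat, Panel Presentation).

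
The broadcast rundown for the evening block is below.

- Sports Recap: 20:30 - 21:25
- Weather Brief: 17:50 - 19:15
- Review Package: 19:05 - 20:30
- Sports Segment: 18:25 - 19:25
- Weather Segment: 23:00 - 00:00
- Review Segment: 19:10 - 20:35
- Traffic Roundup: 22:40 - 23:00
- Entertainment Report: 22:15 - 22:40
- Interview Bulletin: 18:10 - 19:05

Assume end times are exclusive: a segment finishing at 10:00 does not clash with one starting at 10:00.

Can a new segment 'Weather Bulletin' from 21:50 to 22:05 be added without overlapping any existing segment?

Yes — the slot is free

Weather Brief: ends 19:15 at or before Weather Bulletin starts 21:50 → clear.
Interview Bulletin: ends 19:05 at or before Weather Bulletin starts 21:50 → clear.
Sports Segment: ends 19:25 at or before Weather Bulletin starts 21:50 → clear.
Review Package: ends 20:30 at or before Weather Bulletin starts 21:50 → clear.
Review Segment: ends 20:35 at or before Weather Bulletin starts 21:50 → clear.
Sports Recap: ends 21:25 at or before Weather Bulletin starts 21:50 → clear.
Entertainment Report: starts 22:15 at or after Weather Bulletin ends 22:05 → clear.
Traffic Roundup: starts 22:40 at or after Weather Bulletin ends 22:05 → clear.
Weather Segment: starts 23:00 at or after Weather Bulletin ends 22:05 → clear.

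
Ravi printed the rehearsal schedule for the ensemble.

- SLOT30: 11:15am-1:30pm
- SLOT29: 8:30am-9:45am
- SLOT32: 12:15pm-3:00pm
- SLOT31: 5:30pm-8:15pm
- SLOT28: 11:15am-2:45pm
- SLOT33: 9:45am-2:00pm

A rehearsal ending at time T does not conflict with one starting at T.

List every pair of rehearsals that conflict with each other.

SLOT28 & SLOT30, SLOT28 & SLOT32, SLOT28 & SLOT33, SLOT30 & SLOT32, SLOT30 & SLOT33, SLOT32 & SLOT33

Sorted by start: SLOT29, SLOT33, SLOT28, SLOT30, SLOT32, SLOT31.
SLOT33 starts exactly when SLOT29 ends (back-to-back, no overlap), so SLOT29 has no further overlaps.
SLOT28 starts before SLOT33 ends → SLOT33 and SLOT28 overlap.
SLOT30 starts before SLOT33 ends → SLOT33 and SLOT30 overlap.
SLOT32 starts before SLOT33 ends → SLOT33 and SLOT32 overlap.
SLOT31 starts after SLOT33 ends.
SLOT30 starts before SLOT28 ends → SLOT28 and SLOT30 overlap.
SLOT32 starts before SLOT28 ends → SLOT28 and SLOT32 overlap.
SLOT31 starts after SLOT28 ends.
SLOT32 starts before SLOT30 ends → SLOT30 and SLOT32 overlap.
SLOT31 starts after SLOT30 ends.
SLOT31 starts after SLOT32 ends.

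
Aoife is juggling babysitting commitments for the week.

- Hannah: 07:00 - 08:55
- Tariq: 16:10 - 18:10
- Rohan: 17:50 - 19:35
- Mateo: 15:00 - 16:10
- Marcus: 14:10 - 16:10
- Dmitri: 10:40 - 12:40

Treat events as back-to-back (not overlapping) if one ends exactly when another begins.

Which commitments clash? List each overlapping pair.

Sorted by start: Hannah, Dmitri, Marcus, Mateo, Tariq, Rohan.
Dmitri starts after Hannah ends, so nothing later overlaps Hannah either.
Marcus starts after Dmitri ends, so nothing later overlaps Dmitri either.
Mateo starts before Marcus ends → Marcus and Mateo overlap.
Tariq starts exactly when Marcus ends (back-to-back, no overlap), so nothing later overlaps Marcus either.
Tariq starts exactly when Mateo ends (back-to-back, no overlap), so nothing later overlaps Mateo either.
Rohan starts before Tariq ends → Tariq and Rohan overlap.

Marcus & Mateo, Rohan & Tariq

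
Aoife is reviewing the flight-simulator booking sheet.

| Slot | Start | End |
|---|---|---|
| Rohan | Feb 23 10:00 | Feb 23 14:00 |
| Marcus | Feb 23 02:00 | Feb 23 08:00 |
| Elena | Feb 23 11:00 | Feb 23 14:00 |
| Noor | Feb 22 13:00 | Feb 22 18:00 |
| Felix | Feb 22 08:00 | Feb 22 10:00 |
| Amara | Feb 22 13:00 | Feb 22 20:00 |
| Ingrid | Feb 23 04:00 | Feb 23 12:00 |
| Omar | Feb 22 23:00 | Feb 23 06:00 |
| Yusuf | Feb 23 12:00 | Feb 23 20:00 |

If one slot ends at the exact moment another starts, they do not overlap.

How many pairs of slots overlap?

Two intervals overlap when each starts before the other ends.
Sorted by start: Felix, Amara, Noor, Omar, Marcus, Ingrid, Rohan, Elena, Yusuf.
Amara starts after Felix ends, so Felix has no further overlaps.
Noor starts before Amara ends → Amara and Noor overlap.
Omar starts after Amara ends, so Amara has no further overlaps.
Omar starts after Noor ends, so Noor has no further overlaps.
Marcus starts before Omar ends → Omar and Marcus overlap.
Ingrid starts before Omar ends → Omar and Ingrid overlap.
Rohan starts after Omar ends, so Omar has no further overlaps.
Ingrid starts before Marcus ends → Marcus and Ingrid overlap.
Rohan starts after Marcus ends, so Marcus has no further overlaps.
Rohan starts before Ingrid ends → Ingrid and Rohan overlap.
Elena starts before Ingrid ends → Ingrid and Elena overlap.
Yusuf starts exactly when Ingrid ends (back-to-back, no overlap).
Elena starts before Rohan ends → Rohan and Elena overlap.
Yusuf starts before Rohan ends → Rohan and Yusuf overlap.
Yusuf starts before Elena ends → Elena and Yusuf overlap.
Overlapping pairs: Amara & Noor, Elena & Ingrid, Elena & Rohan, Elena & Yusuf, Ingrid & Marcus, Ingrid & Omar, Ingrid & Rohan, Marcus & Omar, Rohan & Yusuf — 9 in total.

9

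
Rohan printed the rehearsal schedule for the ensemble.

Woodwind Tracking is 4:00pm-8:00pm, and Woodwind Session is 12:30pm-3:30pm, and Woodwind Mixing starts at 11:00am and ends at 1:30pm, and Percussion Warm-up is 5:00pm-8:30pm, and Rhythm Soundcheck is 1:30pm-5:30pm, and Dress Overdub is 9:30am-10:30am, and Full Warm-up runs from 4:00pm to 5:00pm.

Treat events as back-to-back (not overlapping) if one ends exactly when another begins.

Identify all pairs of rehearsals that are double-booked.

Full Warm-up & Rhythm Soundcheck, Full Warm-up & Woodwind Tracking, Percussion Warm-up & Rhythm Soundcheck, Percussion Warm-up & Woodwind Tracking, Rhythm Soundcheck & Woodwind Session, Rhythm Soundcheck & Woodwind Tracking, Woodwind Mixing & Woodwind Session

Sorted by start: Dress Overdub, Woodwind Mixing, Woodwind Session, Rhythm Soundcheck, Woodwind Tracking, Full Warm-up, Percussion Warm-up.
Woodwind Mixing starts after Dress Overdub ends — done with Dress Overdub.
Woodwind Session starts before Woodwind Mixing ends → Woodwind Mixing and Woodwind Session overlap.
Rhythm Soundcheck starts exactly when Woodwind Mixing ends (back-to-back, no overlap) — done with Woodwind Mixing.
Rhythm Soundcheck starts before Woodwind Session ends → Woodwind Session and Rhythm Soundcheck overlap.
Woodwind Tracking starts after Woodwind Session ends — done with Woodwind Session.
Woodwind Tracking starts before Rhythm Soundcheck ends → Rhythm Soundcheck and Woodwind Tracking overlap.
Full Warm-up starts before Rhythm Soundcheck ends → Rhythm Soundcheck and Full Warm-up overlap.
Percussion Warm-up starts before Rhythm Soundcheck ends → Rhythm Soundcheck and Percussion Warm-up overlap.
Full Warm-up starts before Woodwind Tracking ends → Woodwind Tracking and Full Warm-up overlap.
Percussion Warm-up starts before Woodwind Tracking ends → Woodwind Tracking and Percussion Warm-up overlap.
Percussion Warm-up starts exactly when Full Warm-up ends (back-to-back, no overlap).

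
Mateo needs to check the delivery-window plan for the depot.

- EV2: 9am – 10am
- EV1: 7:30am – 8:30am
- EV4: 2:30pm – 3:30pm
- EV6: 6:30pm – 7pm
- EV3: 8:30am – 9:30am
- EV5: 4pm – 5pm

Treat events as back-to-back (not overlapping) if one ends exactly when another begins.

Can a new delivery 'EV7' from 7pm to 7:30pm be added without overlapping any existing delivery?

EV1: ends 8:30am at or before EV7 starts 7pm → clear.
EV3: ends 9:30am at or before EV7 starts 7pm → clear.
EV2: ends 10am at or before EV7 starts 7pm → clear.
EV4: ends 3:30pm at or before EV7 starts 7pm → clear.
EV5: ends 5pm at or before EV7 starts 7pm → clear.
EV6: ends 7pm at or before EV7 starts 7pm → clear.

Yes — the slot is free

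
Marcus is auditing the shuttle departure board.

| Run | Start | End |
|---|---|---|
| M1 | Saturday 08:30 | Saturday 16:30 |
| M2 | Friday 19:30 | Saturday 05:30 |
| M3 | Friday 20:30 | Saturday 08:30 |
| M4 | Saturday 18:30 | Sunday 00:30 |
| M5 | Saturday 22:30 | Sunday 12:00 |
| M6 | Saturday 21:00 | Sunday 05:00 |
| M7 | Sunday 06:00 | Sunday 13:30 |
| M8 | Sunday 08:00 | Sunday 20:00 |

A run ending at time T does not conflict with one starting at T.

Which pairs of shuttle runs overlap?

M2 & M3, M4 & M5, M4 & M6, M5 & M6, M5 & M7, M5 & M8, M7 & M8

Two intervals overlap when each starts before the other ends.
Sorted by start: M2, M3, M1, M4, M6, M5, M7, M8.
M3 starts before M2 ends → M2 and M3 overlap.
M1 starts after M2 ends; M2 is clear from here.
M1 starts exactly when M3 ends (back-to-back, no overlap); M3 is clear from here.
M4 starts after M1 ends; M1 is clear from here.
M6 starts before M4 ends → M4 and M6 overlap.
M5 starts before M4 ends → M4 and M5 overlap.
M7 starts after M4 ends; M4 is clear from here.
M5 starts before M6 ends → M6 and M5 overlap.
M7 starts after M6 ends; M6 is clear from here.
M7 starts before M5 ends → M5 and M7 overlap.
M8 starts before M5 ends → M5 and M8 overlap.
M8 starts before M7 ends → M7 and M8 overlap.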